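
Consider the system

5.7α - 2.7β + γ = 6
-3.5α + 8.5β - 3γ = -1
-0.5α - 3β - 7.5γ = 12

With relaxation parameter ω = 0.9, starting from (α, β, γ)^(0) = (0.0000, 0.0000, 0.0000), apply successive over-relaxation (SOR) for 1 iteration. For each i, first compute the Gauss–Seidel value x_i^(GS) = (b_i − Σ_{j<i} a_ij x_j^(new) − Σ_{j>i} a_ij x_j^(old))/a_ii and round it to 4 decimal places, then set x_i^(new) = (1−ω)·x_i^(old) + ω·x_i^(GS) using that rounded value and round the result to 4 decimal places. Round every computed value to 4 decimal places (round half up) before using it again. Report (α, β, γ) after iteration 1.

Iteration 1:
  α: GS value = (6 - (-2.7)·0.0000 - (1)·0.0000) / (5.7) = 1.0526;  α ← (1−ω)·0.0000 + ω·1.0526 = 0.9473
  β: GS value = (-1 - (-3.5)·0.9473 - (-3)·0.0000) / (8.5) = 0.2724;  β ← (1−ω)·0.0000 + ω·0.2724 = 0.2452
  γ: GS value = (12 - (-0.5)·0.9473 - (-3)·0.2452) / (-7.5) = -1.7612;  γ ← (1−ω)·0.0000 + ω·-1.7612 = -1.5851

(0.9473, 0.2452, -1.5851)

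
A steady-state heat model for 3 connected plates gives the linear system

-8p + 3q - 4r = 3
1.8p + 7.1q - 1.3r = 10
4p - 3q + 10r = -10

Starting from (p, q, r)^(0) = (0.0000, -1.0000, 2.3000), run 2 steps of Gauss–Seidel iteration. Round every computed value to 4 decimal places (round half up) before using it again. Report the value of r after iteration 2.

-0.6787

Iteration 1:
  p = (3 - (3)·-1.0000 - (-4)·2.3000) / (-8) = -1.9000
  q = (10 - (1.8)·-1.9000 - (-1.3)·2.3000) / (7.1) = 2.3113
  r = (-10 - (4)·-1.9000 - (-3)·2.3113) / (10) = 0.4534
Iteration 2:
  p = (3 - (3)·2.3113 - (-4)·0.4534) / (-8) = 0.2650
  q = (10 - (1.8)·0.2650 - (-1.3)·0.4534) / (7.1) = 1.4243
  r = (-10 - (4)·0.2650 - (-3)·1.4243) / (10) = -0.6787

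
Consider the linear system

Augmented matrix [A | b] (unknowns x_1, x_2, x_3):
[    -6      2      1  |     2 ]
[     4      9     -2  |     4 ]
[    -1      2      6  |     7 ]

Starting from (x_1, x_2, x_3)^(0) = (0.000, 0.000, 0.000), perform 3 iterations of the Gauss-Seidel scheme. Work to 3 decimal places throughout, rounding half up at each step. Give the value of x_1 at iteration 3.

Iteration 1:
  x_1 = (2 - (2)·0.000 - (1)·0.000) / (-6) = -0.333
  x_2 = (4 - (4)·-0.333 - (-2)·0.000) / (9) = 0.592
  x_3 = (7 - (-1)·-0.333 - (2)·0.592) / (6) = 0.914
Iteration 2:
  x_1 = (2 - (2)·0.592 - (1)·0.914) / (-6) = 0.016
  x_2 = (4 - (4)·0.016 - (-2)·0.914) / (9) = 0.640
  x_3 = (7 - (-1)·0.016 - (2)·0.640) / (6) = 0.956
Iteration 3:
  x_1 = (2 - (2)·0.640 - (1)·0.956) / (-6) = 0.039
  x_2 = (4 - (4)·0.039 - (-2)·0.956) / (9) = 0.640
  x_3 = (7 - (-1)·0.039 - (2)·0.640) / (6) = 0.960

0.039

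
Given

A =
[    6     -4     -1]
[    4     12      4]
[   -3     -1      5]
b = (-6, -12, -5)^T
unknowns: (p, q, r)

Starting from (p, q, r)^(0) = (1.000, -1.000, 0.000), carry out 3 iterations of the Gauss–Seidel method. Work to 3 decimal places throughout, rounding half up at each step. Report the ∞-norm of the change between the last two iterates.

0.484

Iteration 1:
  p = (-6 - (-4)·-1.000 - (-1)·0.000) / (6) = -1.667
  q = (-12 - (4)·-1.667 - (4)·0.000) / (12) = -0.444
  r = (-5 - (-3)·-1.667 - (-1)·-0.444) / (5) = -2.089
Iteration 2:
  p = (-6 - (-4)·-0.444 - (-1)·-2.089) / (6) = -1.644
  q = (-12 - (4)·-1.644 - (4)·-2.089) / (12) = 0.244
  r = (-5 - (-3)·-1.644 - (-1)·0.244) / (5) = -1.938
Iteration 3:
  p = (-6 - (-4)·0.244 - (-1)·-1.938) / (6) = -1.160
  q = (-12 - (4)·-1.160 - (4)·-1.938) / (12) = 0.033
  r = (-5 - (-3)·-1.160 - (-1)·0.033) / (5) = -1.689
Change: (0.484, -0.211, 0.249) → max |·| = 0.484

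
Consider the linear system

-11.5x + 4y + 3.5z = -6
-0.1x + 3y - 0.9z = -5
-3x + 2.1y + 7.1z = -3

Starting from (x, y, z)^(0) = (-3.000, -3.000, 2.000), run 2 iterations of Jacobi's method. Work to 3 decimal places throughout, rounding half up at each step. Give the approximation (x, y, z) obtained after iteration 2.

(-0.129, -1.905, -0.041)

Iteration 1:
  x = (-6 - (4)·-3.000 - (3.5)·2.000) / (-11.5) = 0.087
  y = (-5 - (-0.1)·-3.000 - (-0.9)·2.000) / (3) = -1.167
  z = (-3 - (-3)·-3.000 - (2.1)·-3.000) / (7.1) = -0.803
Iteration 2:
  x = (-6 - (4)·-1.167 - (3.5)·-0.803) / (-11.5) = -0.129
  y = (-5 - (-0.1)·0.087 - (-0.9)·-0.803) / (3) = -1.905
  z = (-3 - (-3)·0.087 - (2.1)·-1.167) / (7.1) = -0.041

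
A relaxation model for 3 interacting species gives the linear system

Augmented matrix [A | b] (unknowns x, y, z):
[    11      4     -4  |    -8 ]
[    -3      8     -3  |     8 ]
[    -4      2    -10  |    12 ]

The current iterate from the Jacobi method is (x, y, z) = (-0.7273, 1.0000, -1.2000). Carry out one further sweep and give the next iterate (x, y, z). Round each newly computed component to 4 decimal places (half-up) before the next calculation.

One sweep:
  x = (-8 - (4)·1.0000 - (-4)·-1.2000) / (11) = -1.5273
  y = (8 - (-3)·-0.7273 - (-3)·-1.2000) / (8) = 0.2773
  z = (12 - (-4)·-0.7273 - (2)·1.0000) / (-10) = -0.7091

(-1.5273, 0.2773, -0.7091)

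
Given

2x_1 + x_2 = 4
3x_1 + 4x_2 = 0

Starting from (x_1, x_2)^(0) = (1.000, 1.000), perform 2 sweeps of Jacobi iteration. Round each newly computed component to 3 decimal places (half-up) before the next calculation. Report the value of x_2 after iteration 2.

Iteration 1:
  x_1 = (4 - (1)·1.000) / (2) = 1.500
  x_2 = (0 - (3)·1.000) / (4) = -0.750
Iteration 2:
  x_1 = (4 - (1)·-0.750) / (2) = 2.375
  x_2 = (0 - (3)·1.500) / (4) = -1.125

-1.125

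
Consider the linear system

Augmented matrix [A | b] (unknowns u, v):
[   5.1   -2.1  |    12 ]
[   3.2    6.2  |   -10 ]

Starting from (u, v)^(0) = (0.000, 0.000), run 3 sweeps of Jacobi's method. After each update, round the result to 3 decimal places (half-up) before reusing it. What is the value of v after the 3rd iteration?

-2.485

Iteration 1:
  u = (12 - (-2.1)·0.000) / (5.1) = 2.353
  v = (-10 - (3.2)·0.000) / (6.2) = -1.613
Iteration 2:
  u = (12 - (-2.1)·-1.613) / (5.1) = 1.689
  v = (-10 - (3.2)·2.353) / (6.2) = -2.827
Iteration 3:
  u = (12 - (-2.1)·-2.827) / (5.1) = 1.189
  v = (-10 - (3.2)·1.689) / (6.2) = -2.485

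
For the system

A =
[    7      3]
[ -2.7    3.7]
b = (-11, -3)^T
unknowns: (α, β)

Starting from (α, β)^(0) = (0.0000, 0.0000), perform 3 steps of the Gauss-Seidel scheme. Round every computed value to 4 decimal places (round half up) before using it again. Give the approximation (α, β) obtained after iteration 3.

(-0.9949, -1.5368)

Iteration 1:
  α = (-11 - (3)·0.0000) / (7) = -1.5714
  β = (-3 - (-2.7)·-1.5714) / (3.7) = -1.9575
Iteration 2:
  α = (-11 - (3)·-1.9575) / (7) = -0.7325
  β = (-3 - (-2.7)·-0.7325) / (3.7) = -1.3453
Iteration 3:
  α = (-11 - (3)·-1.3453) / (7) = -0.9949
  β = (-3 - (-2.7)·-0.9949) / (3.7) = -1.5368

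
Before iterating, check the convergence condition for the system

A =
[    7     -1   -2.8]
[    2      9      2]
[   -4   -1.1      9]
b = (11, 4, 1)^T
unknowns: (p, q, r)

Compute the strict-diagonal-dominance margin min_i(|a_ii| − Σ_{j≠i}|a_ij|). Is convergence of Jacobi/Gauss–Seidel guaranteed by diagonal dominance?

3.2

row 1: |7| − (1+2.8) = 3.2
row 2: |9| − (2+2) = 5
row 3: |9| − (4+1.1) = 3.9
minimum over rows = 3.2 → strictly diagonally dominant (convergence guaranteed)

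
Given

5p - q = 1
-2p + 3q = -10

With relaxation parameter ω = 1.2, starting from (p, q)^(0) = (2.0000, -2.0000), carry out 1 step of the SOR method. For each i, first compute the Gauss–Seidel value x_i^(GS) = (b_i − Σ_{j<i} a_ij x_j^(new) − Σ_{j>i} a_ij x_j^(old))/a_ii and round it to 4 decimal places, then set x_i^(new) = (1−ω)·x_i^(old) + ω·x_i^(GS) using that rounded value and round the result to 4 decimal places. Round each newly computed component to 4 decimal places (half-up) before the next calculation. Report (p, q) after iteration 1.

(-0.6400, -4.1120)

Iteration 1:
  p: GS value = (1 - (-1)·-2.0000) / (5) = -0.2000;  p ← (1−ω)·2.0000 + ω·-0.2000 = -0.6400
  q: GS value = (-10 - (-2)·-0.6400) / (3) = -3.7600;  q ← (1−ω)·-2.0000 + ω·-3.7600 = -4.1120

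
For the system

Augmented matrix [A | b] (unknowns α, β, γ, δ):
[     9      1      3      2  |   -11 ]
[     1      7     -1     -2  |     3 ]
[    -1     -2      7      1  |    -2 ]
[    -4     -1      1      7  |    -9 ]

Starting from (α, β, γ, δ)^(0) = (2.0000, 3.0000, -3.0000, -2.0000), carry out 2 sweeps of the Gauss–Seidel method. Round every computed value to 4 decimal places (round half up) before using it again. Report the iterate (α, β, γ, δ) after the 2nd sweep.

Iteration 1:
  α = (-11 - (1)·3.0000 - (3)·-3.0000 - (2)·-2.0000) / (9) = -0.1111
  β = (3 - (1)·-0.1111 - (-1)·-3.0000 - (-2)·-2.0000) / (7) = -0.5556
  γ = (-2 - (-1)·-0.1111 - (-2)·-0.5556 - (1)·-2.0000) / (7) = -0.1746
  δ = (-9 - (-4)·-0.1111 - (-1)·-0.5556 - (1)·-0.1746) / (7) = -1.4036
Iteration 2:
  α = (-11 - (1)·-0.5556 - (3)·-0.1746 - (2)·-1.4036) / (9) = -0.7904
  β = (3 - (1)·-0.7904 - (-1)·-0.1746 - (-2)·-1.4036) / (7) = 0.1155
  γ = (-2 - (-1)·-0.7904 - (-2)·0.1155 - (1)·-1.4036) / (7) = -0.1651
  δ = (-9 - (-4)·-0.7904 - (-1)·0.1155 - (1)·-0.1651) / (7) = -1.6973

(-0.7904, 0.1155, -0.1651, -1.6973)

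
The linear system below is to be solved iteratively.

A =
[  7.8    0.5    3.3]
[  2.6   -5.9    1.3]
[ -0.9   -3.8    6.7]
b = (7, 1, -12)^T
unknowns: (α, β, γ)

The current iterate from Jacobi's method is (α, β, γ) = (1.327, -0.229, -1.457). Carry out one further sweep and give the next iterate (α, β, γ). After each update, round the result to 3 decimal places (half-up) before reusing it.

(1.529, 0.094, -1.743)

One sweep:
  α = (7 - (0.5)·-0.229 - (3.3)·-1.457) / (7.8) = 1.529
  β = (1 - (2.6)·1.327 - (1.3)·-1.457) / (-5.9) = 0.094
  γ = (-12 - (-0.9)·1.327 - (-3.8)·-0.229) / (6.7) = -1.743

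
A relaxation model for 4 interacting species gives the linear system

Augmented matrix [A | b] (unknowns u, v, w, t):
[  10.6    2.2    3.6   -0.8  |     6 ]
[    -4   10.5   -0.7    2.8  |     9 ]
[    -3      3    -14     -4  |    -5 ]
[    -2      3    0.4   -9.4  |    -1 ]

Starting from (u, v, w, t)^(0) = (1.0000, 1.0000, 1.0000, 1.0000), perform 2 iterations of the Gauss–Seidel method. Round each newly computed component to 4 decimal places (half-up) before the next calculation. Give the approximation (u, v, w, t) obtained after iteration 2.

Iteration 1:
  u = (6 - (2.2)·1.0000 - (3.6)·1.0000 - (-0.8)·1.0000) / (10.6) = 0.0943
  v = (9 - (-4)·0.0943 - (-0.7)·1.0000 - (2.8)·1.0000) / (10.5) = 0.6931
  w = (-5 - (-3)·0.0943 - (3)·0.6931 - (-4)·1.0000) / (-14) = 0.1997
  t = (-1 - (-2)·0.0943 - (3)·0.6931 - (0.4)·0.1997) / (-9.4) = 0.3160
Iteration 2:
  u = (6 - (2.2)·0.6931 - (3.6)·0.1997 - (-0.8)·0.3160) / (10.6) = 0.3782
  v = (9 - (-4)·0.3782 - (-0.7)·0.1997 - (2.8)·0.3160) / (10.5) = 0.9303
  w = (-5 - (-3)·0.3782 - (3)·0.9303 - (-4)·0.3160) / (-14) = 0.3852
  t = (-1 - (-2)·0.3782 - (3)·0.9303 - (0.4)·0.3852) / (-9.4) = 0.3392

(0.3782, 0.9303, 0.3852, 0.3392)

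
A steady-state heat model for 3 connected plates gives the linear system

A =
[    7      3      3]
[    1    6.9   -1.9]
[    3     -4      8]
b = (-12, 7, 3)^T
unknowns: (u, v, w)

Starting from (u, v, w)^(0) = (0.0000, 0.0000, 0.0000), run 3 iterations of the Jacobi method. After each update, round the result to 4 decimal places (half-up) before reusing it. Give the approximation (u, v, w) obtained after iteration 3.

Iteration 1:
  u = (-12 - (3)·0.0000 - (3)·0.0000) / (7) = -1.7143
  v = (7 - (1)·0.0000 - (-1.9)·0.0000) / (6.9) = 1.0145
  w = (3 - (3)·0.0000 - (-4)·0.0000) / (8) = 0.3750
Iteration 2:
  u = (-12 - (3)·1.0145 - (3)·0.3750) / (7) = -2.3098
  v = (7 - (1)·-1.7143 - (-1.9)·0.3750) / (6.9) = 1.3662
  w = (3 - (3)·-1.7143 - (-4)·1.0145) / (8) = 1.5251
Iteration 3:
  u = (-12 - (3)·1.3662 - (3)·1.5251) / (7) = -2.9534
  v = (7 - (1)·-2.3098 - (-1.9)·1.5251) / (6.9) = 1.7692
  w = (3 - (3)·-2.3098 - (-4)·1.3662) / (8) = 1.9243

(-2.9534, 1.7692, 1.9243)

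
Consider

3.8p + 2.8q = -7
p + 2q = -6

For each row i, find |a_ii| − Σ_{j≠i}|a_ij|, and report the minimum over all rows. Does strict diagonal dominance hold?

row 1: |3.8| − (2.8) = 1
row 2: |2| − (1) = 1
minimum over rows = 1 → strictly diagonally dominant (convergence guaranteed)

1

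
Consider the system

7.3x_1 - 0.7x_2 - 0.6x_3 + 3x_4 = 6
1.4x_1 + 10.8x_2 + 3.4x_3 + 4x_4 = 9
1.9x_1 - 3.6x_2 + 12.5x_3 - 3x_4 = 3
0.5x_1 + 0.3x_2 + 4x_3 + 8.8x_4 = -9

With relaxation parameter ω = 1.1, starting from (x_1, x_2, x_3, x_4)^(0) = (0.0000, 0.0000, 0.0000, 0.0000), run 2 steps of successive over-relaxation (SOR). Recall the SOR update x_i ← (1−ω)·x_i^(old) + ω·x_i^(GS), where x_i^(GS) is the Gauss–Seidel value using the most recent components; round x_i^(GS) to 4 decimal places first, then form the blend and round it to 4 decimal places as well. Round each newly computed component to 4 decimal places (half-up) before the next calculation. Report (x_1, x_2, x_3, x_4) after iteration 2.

(1.5589, 1.0573, -0.0655, -1.0901)

Iteration 1:
  x_1: GS value = (6 - (-0.7)·0.0000 - (-0.6)·0.0000 - (3)·0.0000) / (7.3) = 0.8219;  x_1 ← (1−ω)·0.0000 + ω·0.8219 = 0.9041
  x_2: GS value = (9 - (1.4)·0.9041 - (3.4)·0.0000 - (4)·0.0000) / (10.8) = 0.7161;  x_2 ← (1−ω)·0.0000 + ω·0.7161 = 0.7877
  x_3: GS value = (3 - (1.9)·0.9041 - (-3.6)·0.7877 - (-3)·0.0000) / (12.5) = 0.3294;  x_3 ← (1−ω)·0.0000 + ω·0.3294 = 0.3623
  x_4: GS value = (-9 - (0.5)·0.9041 - (0.3)·0.7877 - (4)·0.3623) / (8.8) = -1.2656;  x_4 ← (1−ω)·0.0000 + ω·-1.2656 = -1.3922
Iteration 2:
  x_1: GS value = (6 - (-0.7)·0.7877 - (-0.6)·0.3623 - (3)·-1.3922) / (7.3) = 1.4994;  x_1 ← (1−ω)·0.9041 + ω·1.4994 = 1.5589
  x_2: GS value = (9 - (1.4)·1.5589 - (3.4)·0.3623 - (4)·-1.3922) / (10.8) = 1.0328;  x_2 ← (1−ω)·0.7877 + ω·1.0328 = 1.0573
  x_3: GS value = (3 - (1.9)·1.5589 - (-3.6)·1.0573 - (-3)·-1.3922) / (12.5) = -0.0266;  x_3 ← (1−ω)·0.3623 + ω·-0.0266 = -0.0655
  x_4: GS value = (-9 - (0.5)·1.5589 - (0.3)·1.0573 - (4)·-0.0655) / (8.8) = -1.1176;  x_4 ← (1−ω)·-1.3922 + ω·-1.1176 = -1.0901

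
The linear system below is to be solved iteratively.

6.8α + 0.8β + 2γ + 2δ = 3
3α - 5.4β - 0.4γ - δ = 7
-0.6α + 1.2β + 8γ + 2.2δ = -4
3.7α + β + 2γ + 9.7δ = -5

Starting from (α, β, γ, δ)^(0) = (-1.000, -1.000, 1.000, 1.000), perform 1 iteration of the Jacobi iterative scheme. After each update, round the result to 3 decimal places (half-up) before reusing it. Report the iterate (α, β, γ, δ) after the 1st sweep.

(-0.029, -2.111, -0.700, -0.237)

Iteration 1:
  α = (3 - (0.8)·-1.000 - (2)·1.000 - (2)·1.000) / (6.8) = -0.029
  β = (7 - (3)·-1.000 - (-0.4)·1.000 - (-1)·1.000) / (-5.4) = -2.111
  γ = (-4 - (-0.6)·-1.000 - (1.2)·-1.000 - (2.2)·1.000) / (8) = -0.700
  δ = (-5 - (3.7)·-1.000 - (1)·-1.000 - (2)·1.000) / (9.7) = -0.237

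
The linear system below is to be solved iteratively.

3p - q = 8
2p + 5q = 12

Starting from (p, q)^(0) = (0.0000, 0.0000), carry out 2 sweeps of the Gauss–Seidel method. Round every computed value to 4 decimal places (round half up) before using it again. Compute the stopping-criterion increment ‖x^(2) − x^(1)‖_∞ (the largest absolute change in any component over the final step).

Iteration 1:
  p = (8 - (-1)·0.0000) / (3) = 2.6667
  q = (12 - (2)·2.6667) / (5) = 1.3333
Iteration 2:
  p = (8 - (-1)·1.3333) / (3) = 3.1111
  q = (12 - (2)·3.1111) / (5) = 1.1556
Change: (0.4444, -0.1777) → max |·| = 0.4444

0.4444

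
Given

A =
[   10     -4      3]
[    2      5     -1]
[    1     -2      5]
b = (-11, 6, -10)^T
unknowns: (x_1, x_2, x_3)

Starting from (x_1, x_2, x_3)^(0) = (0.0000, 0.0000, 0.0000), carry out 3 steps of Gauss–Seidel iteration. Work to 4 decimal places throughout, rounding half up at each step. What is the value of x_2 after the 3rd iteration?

0.9743

Iteration 1:
  x_1 = (-11 - (-4)·0.0000 - (3)·0.0000) / (10) = -1.1000
  x_2 = (6 - (2)·-1.1000 - (-1)·0.0000) / (5) = 1.6400
  x_3 = (-10 - (1)·-1.1000 - (-2)·1.6400) / (5) = -1.1240
Iteration 2:
  x_1 = (-11 - (-4)·1.6400 - (3)·-1.1240) / (10) = -0.1068
  x_2 = (6 - (2)·-0.1068 - (-1)·-1.1240) / (5) = 1.0179
  x_3 = (-10 - (1)·-0.1068 - (-2)·1.0179) / (5) = -1.5715
Iteration 3:
  x_1 = (-11 - (-4)·1.0179 - (3)·-1.5715) / (10) = -0.2214
  x_2 = (6 - (2)·-0.2214 - (-1)·-1.5715) / (5) = 0.9743
  x_3 = (-10 - (1)·-0.2214 - (-2)·0.9743) / (5) = -1.5660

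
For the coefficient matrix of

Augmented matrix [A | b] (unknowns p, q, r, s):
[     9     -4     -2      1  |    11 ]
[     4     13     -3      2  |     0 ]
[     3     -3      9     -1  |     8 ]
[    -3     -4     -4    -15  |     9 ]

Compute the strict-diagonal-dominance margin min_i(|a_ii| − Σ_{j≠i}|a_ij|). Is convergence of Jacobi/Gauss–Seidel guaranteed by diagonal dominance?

2

row 1: |9| − (4+2+1) = 2
row 2: |13| − (4+3+2) = 4
row 3: |9| − (3+3+1) = 2
row 4: |-15| − (3+4+4) = 4
minimum over rows = 2 → strictly diagonally dominant (convergence guaranteed)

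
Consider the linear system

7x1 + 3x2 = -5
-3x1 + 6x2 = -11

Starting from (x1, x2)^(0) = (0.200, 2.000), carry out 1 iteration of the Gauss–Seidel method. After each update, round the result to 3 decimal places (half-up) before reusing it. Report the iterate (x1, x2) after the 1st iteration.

(-1.571, -2.619)

Iteration 1:
  x1 = (-5 - (3)·2.000) / (7) = -1.571
  x2 = (-11 - (-3)·-1.571) / (6) = -2.619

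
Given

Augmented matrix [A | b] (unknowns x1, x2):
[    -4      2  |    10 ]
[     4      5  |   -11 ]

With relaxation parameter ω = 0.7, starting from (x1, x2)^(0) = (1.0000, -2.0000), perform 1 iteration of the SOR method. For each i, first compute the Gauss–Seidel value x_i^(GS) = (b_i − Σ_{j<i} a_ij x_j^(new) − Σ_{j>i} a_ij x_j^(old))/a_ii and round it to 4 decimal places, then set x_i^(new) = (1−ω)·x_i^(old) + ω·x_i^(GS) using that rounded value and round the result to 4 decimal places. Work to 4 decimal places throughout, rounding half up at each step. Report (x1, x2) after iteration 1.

(-2.1500, -0.9360)

Iteration 1:
  x1: GS value = (10 - (2)·-2.0000) / (-4) = -3.5000;  x1 ← (1−ω)·1.0000 + ω·-3.5000 = -2.1500
  x2: GS value = (-11 - (4)·-2.1500) / (5) = -0.4800;  x2 ← (1−ω)·-2.0000 + ω·-0.4800 = -0.9360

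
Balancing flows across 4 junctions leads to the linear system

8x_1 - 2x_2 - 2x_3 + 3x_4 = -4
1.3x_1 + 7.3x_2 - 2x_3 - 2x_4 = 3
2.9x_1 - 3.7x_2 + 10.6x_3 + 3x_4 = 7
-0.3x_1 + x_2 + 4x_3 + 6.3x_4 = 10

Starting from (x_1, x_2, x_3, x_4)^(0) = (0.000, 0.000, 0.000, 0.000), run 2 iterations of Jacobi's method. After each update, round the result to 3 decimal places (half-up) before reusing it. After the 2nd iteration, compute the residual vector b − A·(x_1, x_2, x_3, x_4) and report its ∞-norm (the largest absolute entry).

5.086

Iteration 1:
  x_1 = (-4 - (-2)·0.000 - (-2)·0.000 - (3)·0.000) / (8) = -0.500
  x_2 = (3 - (1.3)·0.000 - (-2)·0.000 - (-2)·0.000) / (7.3) = 0.411
  x_3 = (7 - (2.9)·0.000 - (-3.7)·0.000 - (3)·0.000) / (10.6) = 0.660
  x_4 = (10 - (-0.3)·0.000 - (1)·0.000 - (4)·0.000) / (6.3) = 1.587
Iteration 2:
  x_1 = (-4 - (-2)·0.411 - (-2)·0.660 - (3)·1.587) / (8) = -0.827
  x_2 = (3 - (1.3)·-0.500 - (-2)·0.660 - (-2)·1.587) / (7.3) = 1.116
  x_3 = (7 - (2.9)·-0.500 - (-3.7)·0.411 - (3)·1.587) / (10.6) = 0.491
  x_4 = (10 - (-0.3)·-0.500 - (1)·0.411 - (4)·0.660) / (6.3) = 1.079
Residual b − A·x = (2.593, -0.932, 5.086, -0.126); ∞-norm = 5.086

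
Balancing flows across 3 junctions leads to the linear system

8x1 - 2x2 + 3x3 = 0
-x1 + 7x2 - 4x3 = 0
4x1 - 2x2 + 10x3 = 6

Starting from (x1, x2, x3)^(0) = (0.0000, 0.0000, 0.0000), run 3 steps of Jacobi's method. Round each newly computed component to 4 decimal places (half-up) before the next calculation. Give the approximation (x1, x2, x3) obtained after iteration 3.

Iteration 1:
  x1 = (0 - (-2)·0.0000 - (3)·0.0000) / (8) = 0.0000
  x2 = (0 - (-1)·0.0000 - (-4)·0.0000) / (7) = 0.0000
  x3 = (6 - (4)·0.0000 - (-2)·0.0000) / (10) = 0.6000
Iteration 2:
  x1 = (0 - (-2)·0.0000 - (3)·0.6000) / (8) = -0.2250
  x2 = (0 - (-1)·0.0000 - (-4)·0.6000) / (7) = 0.3429
  x3 = (6 - (4)·0.0000 - (-2)·0.0000) / (10) = 0.6000
Iteration 3:
  x1 = (0 - (-2)·0.3429 - (3)·0.6000) / (8) = -0.1393
  x2 = (0 - (-1)·-0.2250 - (-4)·0.6000) / (7) = 0.3107
  x3 = (6 - (4)·-0.2250 - (-2)·0.3429) / (10) = 0.7586

(-0.1393, 0.3107, 0.7586)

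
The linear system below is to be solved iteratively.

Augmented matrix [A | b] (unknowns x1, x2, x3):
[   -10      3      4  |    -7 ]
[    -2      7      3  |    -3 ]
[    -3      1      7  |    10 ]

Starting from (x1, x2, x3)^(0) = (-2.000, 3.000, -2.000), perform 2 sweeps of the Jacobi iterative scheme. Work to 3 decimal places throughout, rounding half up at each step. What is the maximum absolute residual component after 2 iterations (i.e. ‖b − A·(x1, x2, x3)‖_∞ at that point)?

Iteration 1:
  x1 = (-7 - (3)·3.000 - (4)·-2.000) / (-10) = 0.800
  x2 = (-3 - (-2)·-2.000 - (3)·-2.000) / (7) = -0.143
  x3 = (10 - (-3)·-2.000 - (1)·3.000) / (7) = 0.143
Iteration 2:
  x1 = (-7 - (3)·-0.143 - (4)·0.143) / (-10) = 0.714
  x2 = (-3 - (-2)·0.800 - (3)·0.143) / (7) = -0.261
  x3 = (10 - (-3)·0.800 - (1)·-0.143) / (7) = 1.792
Residual b − A·x = (-6.245, -5.121, -0.141); ∞-norm = 6.245

6.245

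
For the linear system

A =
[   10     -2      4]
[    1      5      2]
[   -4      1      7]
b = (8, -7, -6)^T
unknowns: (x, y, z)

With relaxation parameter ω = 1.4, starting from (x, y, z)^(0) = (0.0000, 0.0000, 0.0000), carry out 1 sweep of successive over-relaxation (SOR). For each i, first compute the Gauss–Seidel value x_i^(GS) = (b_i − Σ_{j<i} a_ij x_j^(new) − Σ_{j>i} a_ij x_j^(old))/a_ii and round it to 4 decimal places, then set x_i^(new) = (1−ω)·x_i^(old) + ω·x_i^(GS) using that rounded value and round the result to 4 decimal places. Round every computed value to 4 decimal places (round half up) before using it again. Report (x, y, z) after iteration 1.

Iteration 1:
  x: GS value = (8 - (-2)·0.0000 - (4)·0.0000) / (10) = 0.8000;  x ← (1−ω)·0.0000 + ω·0.8000 = 1.1200
  y: GS value = (-7 - (1)·1.1200 - (2)·0.0000) / (5) = -1.6240;  y ← (1−ω)·0.0000 + ω·-1.6240 = -2.2736
  z: GS value = (-6 - (-4)·1.1200 - (1)·-2.2736) / (7) = 0.1077;  z ← (1−ω)·0.0000 + ω·0.1077 = 0.1508

(1.1200, -2.2736, 0.1508)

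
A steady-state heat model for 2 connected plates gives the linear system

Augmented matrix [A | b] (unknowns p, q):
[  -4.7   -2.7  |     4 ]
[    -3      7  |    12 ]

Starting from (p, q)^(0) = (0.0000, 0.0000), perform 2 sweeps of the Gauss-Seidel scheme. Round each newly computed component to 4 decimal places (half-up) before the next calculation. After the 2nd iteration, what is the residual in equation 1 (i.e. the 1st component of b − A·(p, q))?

Iteration 1:
  p = (4 - (-2.7)·0.0000) / (-4.7) = -0.8511
  q = (12 - (-3)·-0.8511) / (7) = 1.3495
Iteration 2:
  p = (4 - (-2.7)·1.3495) / (-4.7) = -1.6263
  q = (12 - (-3)·-1.6263) / (7) = 1.0173
Residual b − A·x = (-0.8969, 0.0000)

-0.8969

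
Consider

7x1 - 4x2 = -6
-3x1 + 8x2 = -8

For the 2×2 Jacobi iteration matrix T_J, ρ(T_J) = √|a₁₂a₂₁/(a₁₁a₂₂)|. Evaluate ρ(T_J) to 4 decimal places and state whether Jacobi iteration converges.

0.4629

a₁₂a₂₁/(a₁₁a₂₂) = (-4)·(-3) / ((7)·(8)) = 0.214286
ρ = √|0.214286| = √0.214286 = 0.4629
ρ < 1, so Jacobi converges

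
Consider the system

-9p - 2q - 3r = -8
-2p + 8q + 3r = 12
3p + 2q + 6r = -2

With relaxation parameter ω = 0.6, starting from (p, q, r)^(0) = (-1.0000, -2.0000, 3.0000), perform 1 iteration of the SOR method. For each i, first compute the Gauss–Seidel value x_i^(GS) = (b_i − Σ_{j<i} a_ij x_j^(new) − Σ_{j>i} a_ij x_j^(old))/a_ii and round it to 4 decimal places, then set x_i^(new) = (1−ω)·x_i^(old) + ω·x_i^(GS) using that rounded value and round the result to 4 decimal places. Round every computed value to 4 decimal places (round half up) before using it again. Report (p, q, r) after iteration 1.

Iteration 1:
  p: GS value = (-8 - (-2)·-2.0000 - (-3)·3.0000) / (-9) = 0.3333;  p ← (1−ω)·-1.0000 + ω·0.3333 = -0.2000
  q: GS value = (12 - (-2)·-0.2000 - (3)·3.0000) / (8) = 0.3250;  q ← (1−ω)·-2.0000 + ω·0.3250 = -0.6050
  r: GS value = (-2 - (3)·-0.2000 - (2)·-0.6050) / (6) = -0.0317;  r ← (1−ω)·3.0000 + ω·-0.0317 = 1.1810

(-0.2000, -0.6050, 1.1810)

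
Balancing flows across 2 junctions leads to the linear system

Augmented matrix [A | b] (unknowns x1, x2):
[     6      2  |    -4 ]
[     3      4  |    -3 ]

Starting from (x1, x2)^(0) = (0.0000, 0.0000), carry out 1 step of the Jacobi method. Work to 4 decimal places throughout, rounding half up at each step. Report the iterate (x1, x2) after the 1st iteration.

Iteration 1:
  x1 = (-4 - (2)·0.0000) / (6) = -0.6667
  x2 = (-3 - (3)·0.0000) / (4) = -0.7500

(-0.6667, -0.7500)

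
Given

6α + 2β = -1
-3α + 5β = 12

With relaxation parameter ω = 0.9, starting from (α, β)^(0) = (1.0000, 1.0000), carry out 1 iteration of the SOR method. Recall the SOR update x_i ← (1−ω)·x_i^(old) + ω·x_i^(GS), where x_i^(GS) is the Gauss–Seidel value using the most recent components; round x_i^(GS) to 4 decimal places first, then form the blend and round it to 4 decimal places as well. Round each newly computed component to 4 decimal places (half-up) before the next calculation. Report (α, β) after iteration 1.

(-0.3500, 2.0710)

Iteration 1:
  α: GS value = (-1 - (2)·1.0000) / (6) = -0.5000;  α ← (1−ω)·1.0000 + ω·-0.5000 = -0.3500
  β: GS value = (12 - (-3)·-0.3500) / (5) = 2.1900;  β ← (1−ω)·1.0000 + ω·2.1900 = 2.0710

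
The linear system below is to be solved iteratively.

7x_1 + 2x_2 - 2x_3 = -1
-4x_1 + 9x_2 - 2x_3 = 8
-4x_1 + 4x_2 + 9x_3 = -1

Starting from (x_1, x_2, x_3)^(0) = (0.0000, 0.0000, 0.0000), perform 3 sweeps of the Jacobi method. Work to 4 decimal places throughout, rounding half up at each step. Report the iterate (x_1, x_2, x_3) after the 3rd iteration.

Iteration 1:
  x_1 = (-1 - (2)·0.0000 - (-2)·0.0000) / (7) = -0.1429
  x_2 = (8 - (-4)·0.0000 - (-2)·0.0000) / (9) = 0.8889
  x_3 = (-1 - (-4)·0.0000 - (4)·0.0000) / (9) = -0.1111
Iteration 2:
  x_1 = (-1 - (2)·0.8889 - (-2)·-0.1111) / (7) = -0.4286
  x_2 = (8 - (-4)·-0.1429 - (-2)·-0.1111) / (9) = 0.8007
  x_3 = (-1 - (-4)·-0.1429 - (4)·0.8889) / (9) = -0.5697
Iteration 3:
  x_1 = (-1 - (2)·0.8007 - (-2)·-0.5697) / (7) = -0.5344
  x_2 = (8 - (-4)·-0.4286 - (-2)·-0.5697) / (9) = 0.5718
  x_3 = (-1 - (-4)·-0.4286 - (4)·0.8007) / (9) = -0.6575

(-0.5344, 0.5718, -0.6575)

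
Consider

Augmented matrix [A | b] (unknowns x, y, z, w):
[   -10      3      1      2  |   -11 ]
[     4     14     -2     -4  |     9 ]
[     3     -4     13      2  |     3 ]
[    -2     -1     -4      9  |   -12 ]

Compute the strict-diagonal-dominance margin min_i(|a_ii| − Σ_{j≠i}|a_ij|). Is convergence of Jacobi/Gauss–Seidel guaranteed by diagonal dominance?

row 1: |-10| − (3+1+2) = 4
row 2: |14| − (4+2+4) = 4
row 3: |13| − (3+4+2) = 4
row 4: |9| − (2+1+4) = 2
minimum over rows = 2 → strictly diagonally dominant (convergence guaranteed)

2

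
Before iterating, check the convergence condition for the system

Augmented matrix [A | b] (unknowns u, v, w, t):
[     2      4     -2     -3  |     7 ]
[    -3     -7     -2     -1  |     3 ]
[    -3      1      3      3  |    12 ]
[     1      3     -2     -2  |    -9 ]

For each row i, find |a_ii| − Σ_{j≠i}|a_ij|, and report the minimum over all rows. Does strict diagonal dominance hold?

-7

row 1: |2| − (4+2+3) = -7
row 2: |-7| − (3+2+1) = 1
row 3: |3| − (3+1+3) = -4
row 4: |-2| − (1+3+2) = -4
minimum over rows = -7 → not strictly diagonally dominant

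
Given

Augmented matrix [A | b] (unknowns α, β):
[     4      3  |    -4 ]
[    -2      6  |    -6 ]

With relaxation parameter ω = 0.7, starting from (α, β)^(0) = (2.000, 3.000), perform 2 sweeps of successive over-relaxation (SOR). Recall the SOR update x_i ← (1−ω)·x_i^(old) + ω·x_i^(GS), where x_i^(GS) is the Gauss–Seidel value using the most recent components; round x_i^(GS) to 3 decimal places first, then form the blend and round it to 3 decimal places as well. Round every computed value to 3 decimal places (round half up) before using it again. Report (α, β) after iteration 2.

Iteration 1:
  α: GS value = (-4 - (3)·3.000) / (4) = -3.250;  α ← (1−ω)·2.000 + ω·-3.250 = -1.675
  β: GS value = (-6 - (-2)·-1.675) / (6) = -1.558;  β ← (1−ω)·3.000 + ω·-1.558 = -0.191
Iteration 2:
  α: GS value = (-4 - (3)·-0.191) / (4) = -0.857;  α ← (1−ω)·-1.675 + ω·-0.857 = -1.102
  β: GS value = (-6 - (-2)·-1.102) / (6) = -1.367;  β ← (1−ω)·-0.191 + ω·-1.367 = -1.014

(-1.102, -1.014)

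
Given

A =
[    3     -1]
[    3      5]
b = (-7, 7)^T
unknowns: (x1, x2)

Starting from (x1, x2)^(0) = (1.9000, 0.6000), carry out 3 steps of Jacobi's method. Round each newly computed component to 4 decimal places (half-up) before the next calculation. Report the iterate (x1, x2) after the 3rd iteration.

Iteration 1:
  x1 = (-7 - (-1)·0.6000) / (3) = -2.1333
  x2 = (7 - (3)·1.9000) / (5) = 0.2600
Iteration 2:
  x1 = (-7 - (-1)·0.2600) / (3) = -2.2467
  x2 = (7 - (3)·-2.1333) / (5) = 2.6800
Iteration 3:
  x1 = (-7 - (-1)·2.6800) / (3) = -1.4400
  x2 = (7 - (3)·-2.2467) / (5) = 2.7480

(-1.4400, 2.7480)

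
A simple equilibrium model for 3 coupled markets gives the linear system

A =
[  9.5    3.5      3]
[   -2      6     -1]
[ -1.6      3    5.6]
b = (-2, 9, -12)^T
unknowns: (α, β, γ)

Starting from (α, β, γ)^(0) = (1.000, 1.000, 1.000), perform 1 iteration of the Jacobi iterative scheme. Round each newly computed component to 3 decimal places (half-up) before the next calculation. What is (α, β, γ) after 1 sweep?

(-0.895, 2.000, -2.393)

Iteration 1:
  α = (-2 - (3.5)·1.000 - (3)·1.000) / (9.5) = -0.895
  β = (9 - (-2)·1.000 - (-1)·1.000) / (6) = 2.000
  γ = (-12 - (-1.6)·1.000 - (3)·1.000) / (5.6) = -2.393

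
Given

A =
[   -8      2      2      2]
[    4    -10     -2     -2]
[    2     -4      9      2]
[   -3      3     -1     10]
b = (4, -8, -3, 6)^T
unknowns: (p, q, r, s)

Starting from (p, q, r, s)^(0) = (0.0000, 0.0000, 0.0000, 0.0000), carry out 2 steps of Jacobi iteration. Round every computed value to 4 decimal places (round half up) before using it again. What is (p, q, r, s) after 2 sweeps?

(-0.2333, 0.5467, 0.0000, 0.1767)

Iteration 1:
  p = (4 - (2)·0.0000 - (2)·0.0000 - (2)·0.0000) / (-8) = -0.5000
  q = (-8 - (4)·0.0000 - (-2)·0.0000 - (-2)·0.0000) / (-10) = 0.8000
  r = (-3 - (2)·0.0000 - (-4)·0.0000 - (2)·0.0000) / (9) = -0.3333
  s = (6 - (-3)·0.0000 - (3)·0.0000 - (-1)·0.0000) / (10) = 0.6000
Iteration 2:
  p = (4 - (2)·0.8000 - (2)·-0.3333 - (2)·0.6000) / (-8) = -0.2333
  q = (-8 - (4)·-0.5000 - (-2)·-0.3333 - (-2)·0.6000) / (-10) = 0.5467
  r = (-3 - (2)·-0.5000 - (-4)·0.8000 - (2)·0.6000) / (9) = 0.0000
  s = (6 - (-3)·-0.5000 - (3)·0.8000 - (-1)·-0.3333) / (10) = 0.1767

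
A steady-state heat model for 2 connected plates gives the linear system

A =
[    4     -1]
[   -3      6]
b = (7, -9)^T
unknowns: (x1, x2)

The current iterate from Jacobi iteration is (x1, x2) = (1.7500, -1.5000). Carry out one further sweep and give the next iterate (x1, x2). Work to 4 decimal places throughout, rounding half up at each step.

(1.3750, -0.6250)

One sweep:
  x1 = (7 - (-1)·-1.5000) / (4) = 1.3750
  x2 = (-9 - (-3)·1.7500) / (6) = -0.6250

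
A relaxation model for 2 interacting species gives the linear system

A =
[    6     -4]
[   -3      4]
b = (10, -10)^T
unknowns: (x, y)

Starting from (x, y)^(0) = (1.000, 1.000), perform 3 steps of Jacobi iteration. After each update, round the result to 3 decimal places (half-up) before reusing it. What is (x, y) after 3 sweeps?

(1.167, -2.125)

Iteration 1:
  x = (10 - (-4)·1.000) / (6) = 2.333
  y = (-10 - (-3)·1.000) / (4) = -1.750
Iteration 2:
  x = (10 - (-4)·-1.750) / (6) = 0.500
  y = (-10 - (-3)·2.333) / (4) = -0.750
Iteration 3:
  x = (10 - (-4)·-0.750) / (6) = 1.167
  y = (-10 - (-3)·0.500) / (4) = -2.125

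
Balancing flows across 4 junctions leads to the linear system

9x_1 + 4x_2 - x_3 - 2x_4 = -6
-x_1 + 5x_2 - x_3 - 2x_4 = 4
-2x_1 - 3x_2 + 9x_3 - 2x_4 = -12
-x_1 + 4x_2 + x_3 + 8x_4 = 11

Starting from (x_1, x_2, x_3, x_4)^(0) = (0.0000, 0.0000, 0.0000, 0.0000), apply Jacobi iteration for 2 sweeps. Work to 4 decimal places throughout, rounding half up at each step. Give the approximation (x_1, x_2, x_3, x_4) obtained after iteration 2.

(-0.8648, 0.9500, -0.9093, 1.0583)

Iteration 1:
  x_1 = (-6 - (4)·0.0000 - (-1)·0.0000 - (-2)·0.0000) / (9) = -0.6667
  x_2 = (4 - (-1)·0.0000 - (-1)·0.0000 - (-2)·0.0000) / (5) = 0.8000
  x_3 = (-12 - (-2)·0.0000 - (-3)·0.0000 - (-2)·0.0000) / (9) = -1.3333
  x_4 = (11 - (-1)·0.0000 - (4)·0.0000 - (1)·0.0000) / (8) = 1.3750
Iteration 2:
  x_1 = (-6 - (4)·0.8000 - (-1)·-1.3333 - (-2)·1.3750) / (9) = -0.8648
  x_2 = (4 - (-1)·-0.6667 - (-1)·-1.3333 - (-2)·1.3750) / (5) = 0.9500
  x_3 = (-12 - (-2)·-0.6667 - (-3)·0.8000 - (-2)·1.3750) / (9) = -0.9093
  x_4 = (11 - (-1)·-0.6667 - (4)·0.8000 - (1)·-1.3333) / (8) = 1.0583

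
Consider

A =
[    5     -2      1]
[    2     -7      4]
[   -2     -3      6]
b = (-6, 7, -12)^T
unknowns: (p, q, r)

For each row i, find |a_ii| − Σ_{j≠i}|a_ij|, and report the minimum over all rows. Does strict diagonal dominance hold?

row 1: |5| − (2+1) = 2
row 2: |-7| − (2+4) = 1
row 3: |6| − (2+3) = 1
minimum over rows = 1 → strictly diagonally dominant (convergence guaranteed)

1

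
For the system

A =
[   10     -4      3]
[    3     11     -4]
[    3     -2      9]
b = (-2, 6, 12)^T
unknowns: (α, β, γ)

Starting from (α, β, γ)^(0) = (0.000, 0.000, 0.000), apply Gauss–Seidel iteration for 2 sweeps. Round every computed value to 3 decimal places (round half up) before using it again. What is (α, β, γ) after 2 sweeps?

Iteration 1:
  α = (-2 - (-4)·0.000 - (3)·0.000) / (10) = -0.200
  β = (6 - (3)·-0.200 - (-4)·0.000) / (11) = 0.600
  γ = (12 - (3)·-0.200 - (-2)·0.600) / (9) = 1.533
Iteration 2:
  α = (-2 - (-4)·0.600 - (3)·1.533) / (10) = -0.420
  β = (6 - (3)·-0.420 - (-4)·1.533) / (11) = 1.217
  γ = (12 - (3)·-0.420 - (-2)·1.217) / (9) = 1.744

(-0.420, 1.217, 1.744)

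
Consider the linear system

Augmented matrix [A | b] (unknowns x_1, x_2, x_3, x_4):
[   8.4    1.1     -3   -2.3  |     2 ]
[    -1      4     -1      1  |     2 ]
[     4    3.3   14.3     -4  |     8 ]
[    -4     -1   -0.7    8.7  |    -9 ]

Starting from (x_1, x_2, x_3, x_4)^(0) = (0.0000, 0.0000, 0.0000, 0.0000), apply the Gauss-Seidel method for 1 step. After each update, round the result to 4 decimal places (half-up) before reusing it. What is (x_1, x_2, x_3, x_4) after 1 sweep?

Iteration 1:
  x_1 = (2 - (1.1)·0.0000 - (-3)·0.0000 - (-2.3)·0.0000) / (8.4) = 0.2381
  x_2 = (2 - (-1)·0.2381 - (-1)·0.0000 - (1)·0.0000) / (4) = 0.5595
  x_3 = (8 - (4)·0.2381 - (3.3)·0.5595 - (-4)·0.0000) / (14.3) = 0.3637
  x_4 = (-9 - (-4)·0.2381 - (-1)·0.5595 - (-0.7)·0.3637) / (8.7) = -0.8314

(0.2381, 0.5595, 0.3637, -0.8314)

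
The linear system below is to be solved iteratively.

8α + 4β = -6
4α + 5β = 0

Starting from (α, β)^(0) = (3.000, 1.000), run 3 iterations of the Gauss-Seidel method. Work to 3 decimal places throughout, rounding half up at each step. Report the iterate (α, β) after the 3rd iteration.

Iteration 1:
  α = (-6 - (4)·1.000) / (8) = -1.250
  β = (0 - (4)·-1.250) / (5) = 1.000
Iteration 2:
  α = (-6 - (4)·1.000) / (8) = -1.250
  β = (0 - (4)·-1.250) / (5) = 1.000
Iteration 3:
  α = (-6 - (4)·1.000) / (8) = -1.250
  β = (0 - (4)·-1.250) / (5) = 1.000

(-1.250, 1.000)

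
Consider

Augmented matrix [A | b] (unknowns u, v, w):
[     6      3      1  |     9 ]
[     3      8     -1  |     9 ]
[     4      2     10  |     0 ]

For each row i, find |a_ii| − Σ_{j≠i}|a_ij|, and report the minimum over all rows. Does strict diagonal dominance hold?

row 1: |6| − (3+1) = 2
row 2: |8| − (3+1) = 4
row 3: |10| − (4+2) = 4
minimum over rows = 2 → strictly diagonally dominant (convergence guaranteed)

2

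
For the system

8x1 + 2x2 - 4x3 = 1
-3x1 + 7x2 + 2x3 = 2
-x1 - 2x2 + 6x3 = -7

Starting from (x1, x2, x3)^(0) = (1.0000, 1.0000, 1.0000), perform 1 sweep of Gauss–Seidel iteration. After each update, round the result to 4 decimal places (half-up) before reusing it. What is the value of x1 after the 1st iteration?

0.3750

Iteration 1:
  x1 = (1 - (2)·1.0000 - (-4)·1.0000) / (8) = 0.3750
  x2 = (2 - (-3)·0.3750 - (2)·1.0000) / (7) = 0.1607
  x3 = (-7 - (-1)·0.3750 - (-2)·0.1607) / (6) = -1.0506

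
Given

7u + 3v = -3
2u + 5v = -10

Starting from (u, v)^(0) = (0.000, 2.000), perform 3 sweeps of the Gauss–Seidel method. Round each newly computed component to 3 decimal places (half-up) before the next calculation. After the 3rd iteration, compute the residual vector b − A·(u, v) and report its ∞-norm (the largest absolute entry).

0.310

Iteration 1:
  u = (-3 - (3)·2.000) / (7) = -1.286
  v = (-10 - (2)·-1.286) / (5) = -1.486
Iteration 2:
  u = (-3 - (3)·-1.486) / (7) = 0.208
  v = (-10 - (2)·0.208) / (5) = -2.083
Iteration 3:
  u = (-3 - (3)·-2.083) / (7) = 0.464
  v = (-10 - (2)·0.464) / (5) = -2.186
Residual b − A·x = (0.310, 0.002); ∞-norm = 0.310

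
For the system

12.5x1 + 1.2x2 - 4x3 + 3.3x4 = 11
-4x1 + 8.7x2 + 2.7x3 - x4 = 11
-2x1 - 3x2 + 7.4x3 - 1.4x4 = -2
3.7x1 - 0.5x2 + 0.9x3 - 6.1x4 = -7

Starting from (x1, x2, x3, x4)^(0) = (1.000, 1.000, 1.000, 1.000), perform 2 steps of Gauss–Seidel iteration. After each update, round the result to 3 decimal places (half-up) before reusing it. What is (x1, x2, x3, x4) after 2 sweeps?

Iteration 1:
  x1 = (11 - (1.2)·1.000 - (-4)·1.000 - (3.3)·1.000) / (12.5) = 0.840
  x2 = (11 - (-4)·0.840 - (2.7)·1.000 - (-1)·1.000) / (8.7) = 1.455
  x3 = (-2 - (-2)·0.840 - (-3)·1.455 - (-1.4)·1.000) / (7.4) = 0.736
  x4 = (-7 - (3.7)·0.840 - (-0.5)·1.455 - (0.9)·0.736) / (-6.1) = 1.646
Iteration 2:
  x1 = (11 - (1.2)·1.455 - (-4)·0.736 - (3.3)·1.646) / (12.5) = 0.541
  x2 = (11 - (-4)·0.541 - (2.7)·0.736 - (-1)·1.646) / (8.7) = 1.474
  x3 = (-2 - (-2)·0.541 - (-3)·1.474 - (-1.4)·1.646) / (7.4) = 0.785
  x4 = (-7 - (3.7)·0.541 - (-0.5)·1.474 - (0.9)·0.785) / (-6.1) = 1.471

(0.541, 1.474, 0.785, 1.471)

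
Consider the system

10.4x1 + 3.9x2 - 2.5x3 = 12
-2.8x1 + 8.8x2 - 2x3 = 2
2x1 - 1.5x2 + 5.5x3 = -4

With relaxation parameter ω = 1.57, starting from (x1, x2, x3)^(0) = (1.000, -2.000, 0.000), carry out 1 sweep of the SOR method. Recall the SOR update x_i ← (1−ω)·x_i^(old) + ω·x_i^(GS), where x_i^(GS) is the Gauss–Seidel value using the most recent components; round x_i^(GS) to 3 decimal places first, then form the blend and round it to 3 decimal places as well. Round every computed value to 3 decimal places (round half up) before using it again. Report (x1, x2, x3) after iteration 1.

Iteration 1:
  x1: GS value = (12 - (3.9)·-2.000 - (-2.5)·0.000) / (10.4) = 1.904;  x1 ← (1−ω)·1.000 + ω·1.904 = 2.419
  x2: GS value = (2 - (-2.8)·2.419 - (-2)·0.000) / (8.8) = 0.997;  x2 ← (1−ω)·-2.000 + ω·0.997 = 2.705
  x3: GS value = (-4 - (2)·2.419 - (-1.5)·2.705) / (5.5) = -0.869;  x3 ← (1−ω)·0.000 + ω·-0.869 = -1.364

(2.419, 2.705, -1.364)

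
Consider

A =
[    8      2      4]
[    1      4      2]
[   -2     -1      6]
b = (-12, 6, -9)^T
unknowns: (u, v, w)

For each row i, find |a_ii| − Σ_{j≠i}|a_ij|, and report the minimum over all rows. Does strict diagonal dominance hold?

row 1: |8| − (2+4) = 2
row 2: |4| − (1+2) = 1
row 3: |6| − (2+1) = 3
minimum over rows = 1 → strictly diagonally dominant (convergence guaranteed)

1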